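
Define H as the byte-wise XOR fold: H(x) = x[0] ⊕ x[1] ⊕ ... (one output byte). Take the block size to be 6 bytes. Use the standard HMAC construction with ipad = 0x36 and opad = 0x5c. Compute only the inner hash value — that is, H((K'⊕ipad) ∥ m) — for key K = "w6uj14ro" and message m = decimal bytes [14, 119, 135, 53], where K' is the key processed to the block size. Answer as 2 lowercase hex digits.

8d

Key "w6uj14ro" = 77 36 75 6a 31 34 72 6f is 8 bytes > B = 6, so hash it first: H(key) = 46, then zero-pad to 6 bytes: K' = 46 00 00 00 00 00.
K' ⊕ ipad = 70 36 36 36 36 36.
Inner input = 70 36 36 36 36 36 ∥ 0e 77 87 35.
Inner hash: XOR 70⊕36⊕36⊕36⊕36⊕36⊕0e⊕77⊕87⊕35 = 8d.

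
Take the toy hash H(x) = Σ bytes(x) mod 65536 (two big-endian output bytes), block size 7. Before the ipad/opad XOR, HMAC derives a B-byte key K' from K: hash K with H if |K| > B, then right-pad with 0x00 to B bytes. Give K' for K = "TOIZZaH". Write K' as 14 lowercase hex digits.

544f495a5a6148

Key "TOIZZaH" = 54 4f 49 5a 5a 61 48 is exactly B = 7 bytes: K' = 54 4f 49 5a 5a 61 48.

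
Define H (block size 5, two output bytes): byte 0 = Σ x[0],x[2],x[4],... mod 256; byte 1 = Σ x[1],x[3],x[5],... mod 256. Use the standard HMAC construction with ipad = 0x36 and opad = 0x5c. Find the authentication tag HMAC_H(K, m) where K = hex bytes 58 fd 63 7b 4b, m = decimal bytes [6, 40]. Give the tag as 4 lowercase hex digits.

7830

Key hex bytes 58 fd 63 7b 4b is exactly B = 5 bytes: K' = 58 fd 63 7b 4b.
K' ⊕ ipad = 6e cb 55 4d 7d.  K' ⊕ opad = 04 a1 3f 27 17.
Inner input = (K'⊕ipad) ∥ m = 6e cb 55 4d 7d ∥ 06 28.
Inner hash: even-index sum = 360 mod 256 = 104; odd-index sum = 286 mod 256 = 30 → 68 1e.
Outer input = (K'⊕opad) ∥ inner = 04 a1 3f 27 17 ∥ 68 1e.
Outer hash (tag): even-index sum = 120 mod 256 = 120; odd-index sum = 304 mod 256 = 48 → 78 30.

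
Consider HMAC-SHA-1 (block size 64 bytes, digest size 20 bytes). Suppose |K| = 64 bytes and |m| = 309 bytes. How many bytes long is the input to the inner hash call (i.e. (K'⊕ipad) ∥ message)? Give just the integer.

Key is 64 ≤ 64 bytes, zero-padded: |K'| = 64.
Inner input = (K'⊕ipad) ∥ m → 64 + 309 = 373 bytes.

373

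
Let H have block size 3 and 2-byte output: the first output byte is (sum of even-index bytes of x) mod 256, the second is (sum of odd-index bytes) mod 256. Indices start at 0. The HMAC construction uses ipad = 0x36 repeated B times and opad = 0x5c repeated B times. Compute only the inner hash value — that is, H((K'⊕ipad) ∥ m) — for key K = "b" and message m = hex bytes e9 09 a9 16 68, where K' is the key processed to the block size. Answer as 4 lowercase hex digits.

a930

Key "b" = 62 is 1 byte ≤ B = 3; zero-pad to 3 bytes: K' = 62 00 00.
K' ⊕ ipad = 54 36 36.
Inner input = 54 36 36 ∥ e9 09 a9 16 68.
Inner hash: even-index sum = 169 mod 256 = 169; odd-index sum = 560 mod 256 = 48 → a9 30.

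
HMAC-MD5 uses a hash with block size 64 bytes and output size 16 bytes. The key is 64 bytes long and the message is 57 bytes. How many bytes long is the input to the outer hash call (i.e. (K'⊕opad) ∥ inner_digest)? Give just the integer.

80

Key is 64 ≤ 64 bytes, zero-padded: |K'| = 64.
Outer input = (K'⊕opad) ∥ H(inner) → 64 + 16 = 80 bytes.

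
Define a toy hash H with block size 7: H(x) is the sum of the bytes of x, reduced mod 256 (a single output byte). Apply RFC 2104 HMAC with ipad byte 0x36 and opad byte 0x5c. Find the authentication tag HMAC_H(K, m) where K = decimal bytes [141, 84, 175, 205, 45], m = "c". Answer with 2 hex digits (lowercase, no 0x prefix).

21

Key decimal bytes [141, 84, 175, 205, 45] = 8d 54 af cd 2d is 5 bytes ≤ B = 7; zero-pad to 7 bytes: K' = 8d 54 af cd 2d 00 00.
K' ⊕ ipad = bb 62 99 fb 1b 36 36.  K' ⊕ opad = d1 08 f3 91 71 5c 5c.
Inner input = (K'⊕ipad) ∥ m = bb 62 99 fb 1b 36 36 ∥ 63.
Inner hash: sum = 187+98+153+251+27+54+54+99 = 923; mod 256 = 155 → 9b.
Outer input = (K'⊕opad) ∥ inner = d1 08 f3 91 71 5c 5c ∥ 9b.
Outer hash (tag): sum = 209+8+243+145+113+92+92+155 = 1057; mod 256 = 33 → 21.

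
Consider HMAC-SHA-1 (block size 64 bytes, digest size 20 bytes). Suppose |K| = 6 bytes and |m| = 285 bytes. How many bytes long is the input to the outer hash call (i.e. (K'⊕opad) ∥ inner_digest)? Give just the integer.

Key is 6 ≤ 64 bytes, zero-padded: |K'| = 64.
Outer input = (K'⊕opad) ∥ H(inner) → 64 + 20 = 84 bytes.

84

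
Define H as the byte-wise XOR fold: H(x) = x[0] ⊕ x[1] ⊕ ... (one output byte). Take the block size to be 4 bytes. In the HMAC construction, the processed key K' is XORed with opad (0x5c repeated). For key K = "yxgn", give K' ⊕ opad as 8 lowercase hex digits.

25243b32

Key "yxgn" = 79 78 67 6e is exactly B = 4 bytes: K' = 79 78 67 6e.
XOR each byte with 0x5c: 79⊕5c=25, 78⊕5c=24, 67⊕5c=3b, 6e⊕5c=32.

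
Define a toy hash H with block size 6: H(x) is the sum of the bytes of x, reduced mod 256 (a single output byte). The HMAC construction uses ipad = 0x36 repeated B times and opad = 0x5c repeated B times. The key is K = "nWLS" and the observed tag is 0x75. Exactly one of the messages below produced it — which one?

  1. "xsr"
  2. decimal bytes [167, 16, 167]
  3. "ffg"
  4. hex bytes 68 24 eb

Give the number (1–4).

Key "nWLS" = 6e 57 4c 53 is 4 bytes ≤ B = 6; zero-pad to 6 bytes: K' = 6e 57 4c 53 00 00.
K' ⊕ ipad = 58 61 7a 65 36 36; K' ⊕ opad = 32 0b 10 0f 5c 5c.
m1: inner = H(58 61 7a 65 36 36 78 73 72) = 61; tag = H(32 0b 10 0f 5c 5c 61) = 75 ← matches
m2: inner = H(58 61 7a 65 36 36 a7 10 a7) = 62; tag = H(32 0b 10 0f 5c 5c 62) = 76
m3: inner = H(58 61 7a 65 36 36 66 66 67) = 37; tag = H(32 0b 10 0f 5c 5c 37) = 4b
m4: inner = H(58 61 7a 65 36 36 68 24 eb) = 7b; tag = H(32 0b 10 0f 5c 5c 7b) = 8f

1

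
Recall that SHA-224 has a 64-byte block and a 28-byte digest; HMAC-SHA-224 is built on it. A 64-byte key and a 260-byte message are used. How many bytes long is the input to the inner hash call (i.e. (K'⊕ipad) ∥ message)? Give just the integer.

Key is 64 ≤ 64 bytes, zero-padded: |K'| = 64.
Inner input = (K'⊕ipad) ∥ m → 64 + 260 = 324 bytes.

324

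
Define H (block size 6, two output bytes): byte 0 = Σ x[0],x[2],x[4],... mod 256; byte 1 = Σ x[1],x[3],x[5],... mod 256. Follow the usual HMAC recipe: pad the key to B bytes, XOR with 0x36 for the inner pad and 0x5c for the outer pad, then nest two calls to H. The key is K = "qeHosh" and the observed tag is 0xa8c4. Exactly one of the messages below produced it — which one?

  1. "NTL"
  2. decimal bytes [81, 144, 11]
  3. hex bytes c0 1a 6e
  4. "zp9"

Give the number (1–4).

Key "qeHosh" = 71 65 48 6f 73 68 is exactly B = 6 bytes: K' = 71 65 48 6f 73 68.
K' ⊕ ipad = 47 53 7e 59 45 5e; K' ⊕ opad = 2d 39 14 33 2f 34.
m1: inner = H(47 53 7e 59 45 5e 4e 54 4c) = a4 5e; tag = H(2d 39 14 33 2f 34 a4 5e) = 14fe
m2: inner = H(47 53 7e 59 45 5e 51 90 0b) = 66 9a; tag = H(2d 39 14 33 2f 34 66 9a) = d63a
m3: inner = H(47 53 7e 59 45 5e c0 1a 6e) = 38 24; tag = H(2d 39 14 33 2f 34 38 24) = a8c4 ← matches
m4: inner = H(47 53 7e 59 45 5e 7a 70 39) = bd 7a; tag = H(2d 39 14 33 2f 34 bd 7a) = 2d1a

3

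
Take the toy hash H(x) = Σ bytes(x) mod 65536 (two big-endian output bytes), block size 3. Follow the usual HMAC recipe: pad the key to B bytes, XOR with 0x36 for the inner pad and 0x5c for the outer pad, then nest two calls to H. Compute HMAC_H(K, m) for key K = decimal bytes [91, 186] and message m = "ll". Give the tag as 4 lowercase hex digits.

0152

Key decimal bytes [91, 186] = 5b ba is 2 bytes ≤ B = 3; zero-pad to 3 bytes: K' = 5b ba 00.
K' ⊕ ipad = 6d 8c 36.  K' ⊕ opad = 07 e6 5c.
Inner input = (K'⊕ipad) ∥ m = 6d 8c 36 ∥ 6c 6c.
Inner hash: sum = 109+140+54+108+108 = 519 → 02 07.
Outer input = (K'⊕opad) ∥ inner = 07 e6 5c ∥ 02 07.
Outer hash (tag): sum = 7+230+92+2+7 = 338 → 01 52.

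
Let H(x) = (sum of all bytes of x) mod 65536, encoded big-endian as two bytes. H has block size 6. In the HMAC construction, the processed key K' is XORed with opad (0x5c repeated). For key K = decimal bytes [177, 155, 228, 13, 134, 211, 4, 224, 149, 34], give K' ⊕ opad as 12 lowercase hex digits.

596d5c5c5c5c

Key decimal bytes [177, 155, 228, 13, 134, 211, 4, 224, 149, 34] = b1 9b e4 0d 86 d3 04 e0 95 22 is 10 bytes > B = 6, so hash it first: H(key) = 05 31, then zero-pad to 6 bytes: K' = 05 31 00 00 00 00.
XOR each byte with 0x5c: 05⊕5c=59, 31⊕5c=6d, 00⊕5c=5c, 00⊕5c=5c, 00⊕5c=5c, 00⊕5c=5c.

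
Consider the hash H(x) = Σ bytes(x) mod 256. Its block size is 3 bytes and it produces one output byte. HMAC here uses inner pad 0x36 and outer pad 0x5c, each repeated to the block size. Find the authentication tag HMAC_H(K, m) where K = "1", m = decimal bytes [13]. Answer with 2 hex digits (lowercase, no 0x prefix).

a5

Key "1" = 31 is 1 byte ≤ B = 3; zero-pad to 3 bytes: K' = 31 00 00.
K' ⊕ ipad = 07 36 36.  K' ⊕ opad = 6d 5c 5c.
Inner input = (K'⊕ipad) ∥ m = 07 36 36 ∥ 0d.
Inner hash: sum = 7+54+54+13 = 128 → 80.
Outer input = (K'⊕opad) ∥ inner = 6d 5c 5c ∥ 80.
Outer hash (tag): sum = 109+92+92+128 = 421; mod 256 = 165 → a5.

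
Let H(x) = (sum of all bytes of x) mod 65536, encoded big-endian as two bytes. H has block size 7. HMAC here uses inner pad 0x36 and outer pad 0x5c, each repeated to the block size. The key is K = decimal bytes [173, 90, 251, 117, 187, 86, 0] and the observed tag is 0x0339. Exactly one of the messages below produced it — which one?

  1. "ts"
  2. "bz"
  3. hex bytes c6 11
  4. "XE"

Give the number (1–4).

Key decimal bytes [173, 90, 251, 117, 187, 86, 0] = ad 5a fb 75 bb 56 00 is exactly B = 7 bytes: K' = ad 5a fb 75 bb 56 00.
K' ⊕ ipad = 9b 6c cd 43 8d 60 36; K' ⊕ opad = f1 06 a7 29 e7 0a 5c.
m1: inner = H(9b 6c cd 43 8d 60 36 74 73) = 04 21; tag = H(f1 06 a7 29 e7 0a 5c 04 21) = 0339 ← matches
m2: inner = H(9b 6c cd 43 8d 60 36 62 7a) = 04 16; tag = H(f1 06 a7 29 e7 0a 5c 04 16) = 032e
m3: inner = H(9b 6c cd 43 8d 60 36 c6 11) = 04 11; tag = H(f1 06 a7 29 e7 0a 5c 04 11) = 0329
m4: inner = H(9b 6c cd 43 8d 60 36 58 45) = 03 d7; tag = H(f1 06 a7 29 e7 0a 5c 03 d7) = 03ee

1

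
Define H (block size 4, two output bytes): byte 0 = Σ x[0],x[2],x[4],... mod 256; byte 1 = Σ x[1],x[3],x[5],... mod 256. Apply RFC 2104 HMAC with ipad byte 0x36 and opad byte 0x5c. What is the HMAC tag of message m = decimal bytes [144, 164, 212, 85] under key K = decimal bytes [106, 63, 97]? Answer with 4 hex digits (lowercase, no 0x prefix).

8af7

Key decimal bytes [106, 63, 97] = 6a 3f 61 is 3 bytes ≤ B = 4; zero-pad to 4 bytes: K' = 6a 3f 61 00.
K' ⊕ ipad = 5c 09 57 36.  K' ⊕ opad = 36 63 3d 5c.
Inner input = (K'⊕ipad) ∥ m = 5c 09 57 36 ∥ 90 a4 d4 55.
Inner hash: even-index sum = 535 mod 256 = 23; odd-index sum = 312 mod 256 = 56 → 17 38.
Outer input = (K'⊕opad) ∥ inner = 36 63 3d 5c ∥ 17 38.
Outer hash (tag): even-index sum = 138 mod 256 = 138; odd-index sum = 247 mod 256 = 247 → 8a f7.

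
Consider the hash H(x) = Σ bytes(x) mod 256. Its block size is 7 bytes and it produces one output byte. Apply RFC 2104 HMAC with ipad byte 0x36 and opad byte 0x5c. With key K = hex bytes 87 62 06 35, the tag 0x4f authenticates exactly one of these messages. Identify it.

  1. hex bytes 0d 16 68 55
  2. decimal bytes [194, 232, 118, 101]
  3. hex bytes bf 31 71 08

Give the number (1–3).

Key hex bytes 87 62 06 35 is 4 bytes ≤ B = 7; zero-pad to 7 bytes: K' = 87 62 06 35 00 00 00.
K' ⊕ ipad = b1 54 30 03 36 36 36; K' ⊕ opad = db 3e 5a 69 5c 5c 5c.
m1: inner = H(b1 54 30 03 36 36 36 0d 16 68 55) = ba; tag = H(db 3e 5a 69 5c 5c 5c ba) = aa
m2: inner = H(b1 54 30 03 36 36 36 c2 e8 76 65) = 5f; tag = H(db 3e 5a 69 5c 5c 5c 5f) = 4f ← matches
m3: inner = H(b1 54 30 03 36 36 36 bf 31 71 08) = 43; tag = H(db 3e 5a 69 5c 5c 5c 43) = 33

2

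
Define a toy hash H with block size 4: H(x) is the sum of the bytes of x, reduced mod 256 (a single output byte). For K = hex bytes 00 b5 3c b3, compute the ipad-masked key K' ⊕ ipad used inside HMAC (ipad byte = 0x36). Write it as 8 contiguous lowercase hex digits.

36830a85

Key hex bytes 00 b5 3c b3 is exactly B = 4 bytes: K' = 00 b5 3c b3.
XOR each byte with 0x36: 00⊕36=36, b5⊕36=83, 3c⊕36=0a, b3⊕36=85.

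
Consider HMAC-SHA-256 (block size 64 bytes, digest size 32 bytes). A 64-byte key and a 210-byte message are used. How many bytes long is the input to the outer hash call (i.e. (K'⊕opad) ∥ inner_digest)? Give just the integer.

96

Key is 64 ≤ 64 bytes, zero-padded: |K'| = 64.
Outer input = (K'⊕opad) ∥ H(inner) → 64 + 32 = 96 bytes.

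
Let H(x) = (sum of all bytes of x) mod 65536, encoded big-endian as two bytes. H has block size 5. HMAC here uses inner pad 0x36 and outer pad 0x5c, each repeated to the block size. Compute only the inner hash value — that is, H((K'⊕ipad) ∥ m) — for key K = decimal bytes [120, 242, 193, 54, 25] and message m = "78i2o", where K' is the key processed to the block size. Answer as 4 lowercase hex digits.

Key decimal bytes [120, 242, 193, 54, 25] = 78 f2 c1 36 19 is exactly B = 5 bytes: K' = 78 f2 c1 36 19.
K' ⊕ ipad = 4e c4 f7 00 2f.
Inner input = 4e c4 f7 00 2f ∥ 37 38 69 32 6f.
Inner hash: sum = 78+196+247+0+47+55+56+105+50+111 = 945 → 03 b1.

03b1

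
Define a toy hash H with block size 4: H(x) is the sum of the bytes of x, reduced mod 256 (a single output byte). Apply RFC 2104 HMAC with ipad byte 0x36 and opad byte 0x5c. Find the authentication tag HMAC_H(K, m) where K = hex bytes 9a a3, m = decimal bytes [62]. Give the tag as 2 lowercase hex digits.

68

Key hex bytes 9a a3 is 2 bytes ≤ B = 4; zero-pad to 4 bytes: K' = 9a a3 00 00.
K' ⊕ ipad = ac 95 36 36.  K' ⊕ opad = c6 ff 5c 5c.
Inner input = (K'⊕ipad) ∥ m = ac 95 36 36 ∥ 3e.
Inner hash: sum = 172+149+54+54+62 = 491; mod 256 = 235 → eb.
Outer input = (K'⊕opad) ∥ inner = c6 ff 5c 5c ∥ eb.
Outer hash (tag): sum = 198+255+92+92+235 = 872; mod 256 = 104 → 68.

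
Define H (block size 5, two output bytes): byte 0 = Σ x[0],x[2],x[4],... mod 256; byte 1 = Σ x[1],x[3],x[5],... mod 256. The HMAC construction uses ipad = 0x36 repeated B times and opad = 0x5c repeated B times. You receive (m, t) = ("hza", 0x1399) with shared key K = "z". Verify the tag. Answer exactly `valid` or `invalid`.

invalid

Key "z" = 7a is 1 byte ≤ B = 5; zero-pad to 5 bytes: K' = 7a 00 00 00 00.
K' ⊕ ipad = 4c 36 36 36 36; K' ⊕ opad = 26 5c 5c 5c 5c.
Inner hash: even-index sum = 306 mod 256 = 50; odd-index sum = 309 mod 256 = 53 → 32 35.
Outer hash (recomputed tag): even-index sum = 275 mod 256 = 19; odd-index sum = 234 mod 256 = 234 → 13 ea.
Recomputed tag = 13ea; claimed = 1399 → mismatch.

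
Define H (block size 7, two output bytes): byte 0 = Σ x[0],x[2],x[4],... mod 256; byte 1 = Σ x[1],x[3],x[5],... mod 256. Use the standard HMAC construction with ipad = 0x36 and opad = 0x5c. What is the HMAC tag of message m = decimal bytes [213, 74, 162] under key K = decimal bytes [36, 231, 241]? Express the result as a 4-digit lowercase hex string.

9102

Key decimal bytes [36, 231, 241] = 24 e7 f1 is 3 bytes ≤ B = 7; zero-pad to 7 bytes: K' = 24 e7 f1 00 00 00 00.
K' ⊕ ipad = 12 d1 c7 36 36 36 36.  K' ⊕ opad = 78 bb ad 5c 5c 5c 5c.
Inner input = (K'⊕ipad) ∥ m = 12 d1 c7 36 36 36 36 ∥ d5 4a a2.
Inner hash: even-index sum = 399 mod 256 = 143; odd-index sum = 692 mod 256 = 180 → 8f b4.
Outer input = (K'⊕opad) ∥ inner = 78 bb ad 5c 5c 5c 5c ∥ 8f b4.
Outer hash (tag): even-index sum = 657 mod 256 = 145; odd-index sum = 514 mod 256 = 2 → 91 02.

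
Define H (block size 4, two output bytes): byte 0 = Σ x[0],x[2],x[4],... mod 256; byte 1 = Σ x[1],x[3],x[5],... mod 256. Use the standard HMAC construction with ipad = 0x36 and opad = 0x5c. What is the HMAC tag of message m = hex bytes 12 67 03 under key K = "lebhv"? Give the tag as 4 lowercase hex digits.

Key "lebhv" = 6c 65 62 68 76 is 5 bytes > B = 4, so hash it first: H(key) = 44 cd, then zero-pad to 4 bytes: K' = 44 cd 00 00.
K' ⊕ ipad = 72 fb 36 36.  K' ⊕ opad = 18 91 5c 5c.
Inner input = (K'⊕ipad) ∥ m = 72 fb 36 36 ∥ 12 67 03.
Inner hash: even-index sum = 189 mod 256 = 189; odd-index sum = 408 mod 256 = 152 → bd 98.
Outer input = (K'⊕opad) ∥ inner = 18 91 5c 5c ∥ bd 98.
Outer hash (tag): even-index sum = 305 mod 256 = 49; odd-index sum = 389 mod 256 = 133 → 31 85.

3185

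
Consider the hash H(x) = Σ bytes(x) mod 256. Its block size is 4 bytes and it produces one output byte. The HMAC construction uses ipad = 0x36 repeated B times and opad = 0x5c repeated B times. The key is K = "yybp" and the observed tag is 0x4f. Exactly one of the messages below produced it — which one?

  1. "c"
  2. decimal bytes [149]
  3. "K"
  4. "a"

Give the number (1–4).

1

Key "yybp" = 79 79 62 70 is exactly B = 4 bytes: K' = 79 79 62 70.
K' ⊕ ipad = 4f 4f 54 46; K' ⊕ opad = 25 25 3e 2c.
m1: inner = H(4f 4f 54 46 63) = 9b; tag = H(25 25 3e 2c 9b) = 4f ← matches
m2: inner = H(4f 4f 54 46 95) = cd; tag = H(25 25 3e 2c cd) = 81
m3: inner = H(4f 4f 54 46 4b) = 83; tag = H(25 25 3e 2c 83) = 37
m4: inner = H(4f 4f 54 46 61) = 99; tag = H(25 25 3e 2c 99) = 4d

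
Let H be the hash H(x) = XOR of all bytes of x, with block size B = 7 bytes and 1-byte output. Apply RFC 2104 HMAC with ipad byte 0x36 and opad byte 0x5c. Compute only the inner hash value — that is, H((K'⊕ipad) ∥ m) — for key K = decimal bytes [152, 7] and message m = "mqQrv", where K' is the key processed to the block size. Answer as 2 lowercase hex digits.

e0

Key decimal bytes [152, 7] = 98 07 is 2 bytes ≤ B = 7; zero-pad to 7 bytes: K' = 98 07 00 00 00 00 00.
K' ⊕ ipad = ae 31 36 36 36 36 36.
Inner input = ae 31 36 36 36 36 36 ∥ 6d 71 51 72 76.
Inner hash: XOR ae⊕31⊕36⊕36⊕36⊕36⊕36⊕6d⊕71⊕51⊕72⊕76 = e0.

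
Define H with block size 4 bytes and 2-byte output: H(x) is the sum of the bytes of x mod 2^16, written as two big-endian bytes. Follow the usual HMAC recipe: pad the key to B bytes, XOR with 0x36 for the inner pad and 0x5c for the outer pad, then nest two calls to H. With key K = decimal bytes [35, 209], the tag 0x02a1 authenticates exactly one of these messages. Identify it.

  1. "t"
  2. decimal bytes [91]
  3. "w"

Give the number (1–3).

1

Key decimal bytes [35, 209] = 23 d1 is 2 bytes ≤ B = 4; zero-pad to 4 bytes: K' = 23 d1 00 00.
K' ⊕ ipad = 15 e7 36 36; K' ⊕ opad = 7f 8d 5c 5c.
m1: inner = H(15 e7 36 36 74) = 01 dc; tag = H(7f 8d 5c 5c 01 dc) = 02a1 ← matches
m2: inner = H(15 e7 36 36 5b) = 01 c3; tag = H(7f 8d 5c 5c 01 c3) = 0288
m3: inner = H(15 e7 36 36 77) = 01 df; tag = H(7f 8d 5c 5c 01 df) = 02a4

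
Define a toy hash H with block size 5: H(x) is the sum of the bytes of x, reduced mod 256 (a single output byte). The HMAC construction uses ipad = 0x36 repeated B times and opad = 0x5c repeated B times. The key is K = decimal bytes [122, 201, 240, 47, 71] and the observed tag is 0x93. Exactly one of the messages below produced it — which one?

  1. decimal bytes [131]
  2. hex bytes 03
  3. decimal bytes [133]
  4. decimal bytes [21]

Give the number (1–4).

Key decimal bytes [122, 201, 240, 47, 71] = 7a c9 f0 2f 47 is exactly B = 5 bytes: K' = 7a c9 f0 2f 47.
K' ⊕ ipad = 4c ff c6 19 71; K' ⊕ opad = 26 95 ac 73 1b.
m1: inner = H(4c ff c6 19 71 83) = 1e; tag = H(26 95 ac 73 1b 1e) = 13
m2: inner = H(4c ff c6 19 71 03) = 9e; tag = H(26 95 ac 73 1b 9e) = 93 ← matches
m3: inner = H(4c ff c6 19 71 85) = 20; tag = H(26 95 ac 73 1b 20) = 15
m4: inner = H(4c ff c6 19 71 15) = b0; tag = H(26 95 ac 73 1b b0) = a5

2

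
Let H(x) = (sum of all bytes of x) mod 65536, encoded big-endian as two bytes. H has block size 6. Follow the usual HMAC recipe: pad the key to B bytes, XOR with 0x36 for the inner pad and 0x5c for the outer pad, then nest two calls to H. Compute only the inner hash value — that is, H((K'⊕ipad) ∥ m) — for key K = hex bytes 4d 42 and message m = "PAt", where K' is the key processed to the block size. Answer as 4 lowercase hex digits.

02cc

Key hex bytes 4d 42 is 2 bytes ≤ B = 6; zero-pad to 6 bytes: K' = 4d 42 00 00 00 00.
K' ⊕ ipad = 7b 74 36 36 36 36.
Inner input = 7b 74 36 36 36 36 ∥ 50 41 74.
Inner hash: sum = 123+116+54+54+54+54+80+65+116 = 716 → 02 cc.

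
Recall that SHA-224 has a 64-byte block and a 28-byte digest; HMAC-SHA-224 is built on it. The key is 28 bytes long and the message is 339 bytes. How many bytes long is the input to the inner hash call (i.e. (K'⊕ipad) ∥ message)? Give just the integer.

403

Key is 28 ≤ 64 bytes, zero-padded: |K'| = 64.
Inner input = (K'⊕ipad) ∥ m → 64 + 339 = 403 bytes.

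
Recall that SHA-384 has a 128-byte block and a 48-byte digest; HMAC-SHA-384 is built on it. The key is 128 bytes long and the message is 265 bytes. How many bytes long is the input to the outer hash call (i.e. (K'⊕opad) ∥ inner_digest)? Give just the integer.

Key is 128 ≤ 128 bytes, zero-padded: |K'| = 128.
Outer input = (K'⊕opad) ∥ H(inner) → 128 + 48 = 176 bytes.

176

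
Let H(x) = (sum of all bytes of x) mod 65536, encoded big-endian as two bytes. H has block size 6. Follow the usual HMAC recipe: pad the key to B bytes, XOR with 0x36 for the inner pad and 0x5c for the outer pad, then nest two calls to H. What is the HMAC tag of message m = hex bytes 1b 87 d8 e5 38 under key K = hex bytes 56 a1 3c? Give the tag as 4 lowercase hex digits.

Key hex bytes 56 a1 3c is 3 bytes ≤ B = 6; zero-pad to 6 bytes: K' = 56 a1 3c 00 00 00.
K' ⊕ ipad = 60 97 0a 36 36 36.  K' ⊕ opad = 0a fd 60 5c 5c 5c.
Inner input = (K'⊕ipad) ∥ m = 60 97 0a 36 36 36 ∥ 1b 87 d8 e5 38.
Inner hash: sum = 96+151+10+54+54+54+27+135+216+229+56 = 1082 → 04 3a.
Outer input = (K'⊕opad) ∥ inner = 0a fd 60 5c 5c 5c ∥ 04 3a.
Outer hash (tag): sum = 10+253+96+92+92+92+4+58 = 697 → 02 b9.

02b9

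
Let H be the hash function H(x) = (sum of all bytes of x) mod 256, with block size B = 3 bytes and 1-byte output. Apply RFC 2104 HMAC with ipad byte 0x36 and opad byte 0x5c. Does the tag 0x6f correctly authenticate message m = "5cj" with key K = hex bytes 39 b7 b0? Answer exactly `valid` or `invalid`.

invalid

Key hex bytes 39 b7 b0 is exactly B = 3 bytes: K' = 39 b7 b0.
K' ⊕ ipad = 0f 81 86; K' ⊕ opad = 65 eb ec.
Inner hash: sum = 15+129+134+53+99+106 = 536; mod 256 = 24 → 18.
Outer hash (recomputed tag): sum = 101+235+236+24 = 596; mod 256 = 84 → 54.
Recomputed tag = 54; claimed = 6f → mismatch.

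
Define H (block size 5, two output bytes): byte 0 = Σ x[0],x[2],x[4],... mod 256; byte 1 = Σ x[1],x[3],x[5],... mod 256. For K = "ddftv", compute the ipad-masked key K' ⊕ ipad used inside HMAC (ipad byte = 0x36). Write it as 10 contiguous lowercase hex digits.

5252504240

Key "ddftv" = 64 64 66 74 76 is exactly B = 5 bytes: K' = 64 64 66 74 76.
XOR each byte with 0x36: 64⊕36=52, 64⊕36=52, 66⊕36=50, 74⊕36=42, 76⊕36=40.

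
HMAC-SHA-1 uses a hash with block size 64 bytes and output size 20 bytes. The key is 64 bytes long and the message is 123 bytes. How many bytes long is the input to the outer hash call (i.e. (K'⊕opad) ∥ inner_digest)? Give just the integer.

Key is 64 ≤ 64 bytes, zero-padded: |K'| = 64.
Outer input = (K'⊕opad) ∥ H(inner) → 64 + 20 = 84 bytes.

84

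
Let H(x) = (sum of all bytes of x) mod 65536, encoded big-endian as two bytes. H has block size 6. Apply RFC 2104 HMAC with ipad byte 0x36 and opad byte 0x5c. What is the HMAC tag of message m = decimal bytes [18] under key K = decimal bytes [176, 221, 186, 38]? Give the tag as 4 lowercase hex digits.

Key decimal bytes [176, 221, 186, 38] = b0 dd ba 26 is 4 bytes ≤ B = 6; zero-pad to 6 bytes: K' = b0 dd ba 26 00 00.
K' ⊕ ipad = 86 eb 8c 10 36 36.  K' ⊕ opad = ec 81 e6 7a 5c 5c.
Inner input = (K'⊕ipad) ∥ m = 86 eb 8c 10 36 36 ∥ 12.
Inner hash: sum = 134+235+140+16+54+54+18 = 651 → 02 8b.
Outer input = (K'⊕opad) ∥ inner = ec 81 e6 7a 5c 5c ∥ 02 8b.
Outer hash (tag): sum = 236+129+230+122+92+92+2+139 = 1042 → 04 12.

0412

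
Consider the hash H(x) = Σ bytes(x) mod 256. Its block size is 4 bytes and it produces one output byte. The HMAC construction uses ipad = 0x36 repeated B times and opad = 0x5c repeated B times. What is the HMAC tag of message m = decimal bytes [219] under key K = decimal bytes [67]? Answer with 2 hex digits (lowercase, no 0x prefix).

25

Key decimal bytes [67] = 43 is 1 byte ≤ B = 4; zero-pad to 4 bytes: K' = 43 00 00 00.
K' ⊕ ipad = 75 36 36 36.  K' ⊕ opad = 1f 5c 5c 5c.
Inner input = (K'⊕ipad) ∥ m = 75 36 36 36 ∥ db.
Inner hash: sum = 117+54+54+54+219 = 498; mod 256 = 242 → f2.
Outer input = (K'⊕opad) ∥ inner = 1f 5c 5c 5c ∥ f2.
Outer hash (tag): sum = 31+92+92+92+242 = 549; mod 256 = 37 → 25.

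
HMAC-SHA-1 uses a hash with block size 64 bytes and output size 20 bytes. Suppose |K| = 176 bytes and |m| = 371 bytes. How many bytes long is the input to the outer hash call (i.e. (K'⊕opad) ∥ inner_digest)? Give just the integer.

Key is 176 > 64 bytes, so it is hashed to 20 bytes then zero-padded to 64: |K'| = 64.
Outer input = (K'⊕opad) ∥ H(inner) → 64 + 20 = 84 bytes.

84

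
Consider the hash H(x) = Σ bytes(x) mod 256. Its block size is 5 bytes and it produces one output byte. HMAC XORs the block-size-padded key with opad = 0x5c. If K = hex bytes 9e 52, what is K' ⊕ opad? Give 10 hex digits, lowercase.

c20e5c5c5c

Key hex bytes 9e 52 is 2 bytes ≤ B = 5; zero-pad to 5 bytes: K' = 9e 52 00 00 00.
XOR each byte with 0x5c: 9e⊕5c=c2, 52⊕5c=0e, 00⊕5c=5c, 00⊕5c=5c, 00⊕5c=5c.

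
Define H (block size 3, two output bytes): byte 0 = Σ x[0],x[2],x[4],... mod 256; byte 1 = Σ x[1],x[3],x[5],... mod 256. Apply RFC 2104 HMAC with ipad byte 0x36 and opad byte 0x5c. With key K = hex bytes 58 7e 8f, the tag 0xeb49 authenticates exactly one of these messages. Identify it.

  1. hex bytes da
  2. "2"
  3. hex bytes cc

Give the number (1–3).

3

Key hex bytes 58 7e 8f is exactly B = 3 bytes: K' = 58 7e 8f.
K' ⊕ ipad = 6e 48 b9; K' ⊕ opad = 04 22 d3.
m1: inner = H(6e 48 b9 da) = 27 22; tag = H(04 22 d3 27 22) = f949
m2: inner = H(6e 48 b9 32) = 27 7a; tag = H(04 22 d3 27 7a) = 5149
m3: inner = H(6e 48 b9 cc) = 27 14; tag = H(04 22 d3 27 14) = eb49 ← matches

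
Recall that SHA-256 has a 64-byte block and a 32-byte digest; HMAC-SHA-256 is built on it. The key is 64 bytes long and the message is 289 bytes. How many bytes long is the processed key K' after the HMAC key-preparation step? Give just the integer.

Key is 64 ≤ 64 bytes, zero-padded: |K'| = 64.

64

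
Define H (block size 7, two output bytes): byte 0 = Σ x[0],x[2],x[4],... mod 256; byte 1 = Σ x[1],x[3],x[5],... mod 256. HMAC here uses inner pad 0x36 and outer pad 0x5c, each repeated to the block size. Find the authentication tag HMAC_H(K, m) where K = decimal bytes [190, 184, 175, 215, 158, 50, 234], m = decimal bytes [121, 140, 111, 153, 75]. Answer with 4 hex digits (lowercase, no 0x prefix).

Key decimal bytes [190, 184, 175, 215, 158, 50, 234] = be b8 af d7 9e 32 ea is exactly B = 7 bytes: K' = be b8 af d7 9e 32 ea.
K' ⊕ ipad = 88 8e 99 e1 a8 04 dc.  K' ⊕ opad = e2 e4 f3 8b c2 6e b6.
Inner input = (K'⊕ipad) ∥ m = 88 8e 99 e1 a8 04 dc ∥ 79 8c 6f 99 4b.
Inner hash: even-index sum = 970 mod 256 = 202; odd-index sum = 678 mod 256 = 166 → ca a6.
Outer input = (K'⊕opad) ∥ inner = e2 e4 f3 8b c2 6e b6 ∥ ca a6.
Outer hash (tag): even-index sum = 1011 mod 256 = 243; odd-index sum = 679 mod 256 = 167 → f3 a7.

f3a7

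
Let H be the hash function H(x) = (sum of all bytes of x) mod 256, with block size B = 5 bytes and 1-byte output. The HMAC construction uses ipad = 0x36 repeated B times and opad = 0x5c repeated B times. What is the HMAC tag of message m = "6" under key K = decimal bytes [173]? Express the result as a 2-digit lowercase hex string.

0a

Key decimal bytes [173] = ad is 1 byte ≤ B = 5; zero-pad to 5 bytes: K' = ad 00 00 00 00.
K' ⊕ ipad = 9b 36 36 36 36.  K' ⊕ opad = f1 5c 5c 5c 5c.
Inner input = (K'⊕ipad) ∥ m = 9b 36 36 36 36 ∥ 36.
Inner hash: sum = 155+54+54+54+54+54 = 425; mod 256 = 169 → a9.
Outer input = (K'⊕opad) ∥ inner = f1 5c 5c 5c 5c ∥ a9.
Outer hash (tag): sum = 241+92+92+92+92+169 = 778; mod 256 = 10 → 0a.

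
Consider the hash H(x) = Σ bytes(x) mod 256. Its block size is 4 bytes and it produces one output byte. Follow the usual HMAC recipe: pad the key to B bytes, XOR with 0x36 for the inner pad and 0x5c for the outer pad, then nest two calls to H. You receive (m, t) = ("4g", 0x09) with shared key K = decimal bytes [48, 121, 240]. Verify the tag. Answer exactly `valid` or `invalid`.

Key decimal bytes [48, 121, 240] = 30 79 f0 is 3 bytes ≤ B = 4; zero-pad to 4 bytes: K' = 30 79 f0 00.
K' ⊕ ipad = 06 4f c6 36; K' ⊕ opad = 6c 25 ac 5c.
Inner hash: sum = 6+79+198+54+52+103 = 492; mod 256 = 236 → ec.
Outer hash (recomputed tag): sum = 108+37+172+92+236 = 645; mod 256 = 133 → 85.
Recomputed tag = 85; claimed = 09 → mismatch.

invalid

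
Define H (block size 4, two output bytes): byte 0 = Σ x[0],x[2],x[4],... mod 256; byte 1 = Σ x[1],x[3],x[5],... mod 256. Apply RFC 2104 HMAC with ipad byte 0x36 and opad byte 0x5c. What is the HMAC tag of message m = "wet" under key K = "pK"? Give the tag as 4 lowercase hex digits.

ef8b

Key "pK" = 70 4b is 2 bytes ≤ B = 4; zero-pad to 4 bytes: K' = 70 4b 00 00.
K' ⊕ ipad = 46 7d 36 36.  K' ⊕ opad = 2c 17 5c 5c.
Inner input = (K'⊕ipad) ∥ m = 46 7d 36 36 ∥ 77 65 74.
Inner hash: even-index sum = 359 mod 256 = 103; odd-index sum = 280 mod 256 = 24 → 67 18.
Outer input = (K'⊕opad) ∥ inner = 2c 17 5c 5c ∥ 67 18.
Outer hash (tag): even-index sum = 239 mod 256 = 239; odd-index sum = 139 mod 256 = 139 → ef 8b.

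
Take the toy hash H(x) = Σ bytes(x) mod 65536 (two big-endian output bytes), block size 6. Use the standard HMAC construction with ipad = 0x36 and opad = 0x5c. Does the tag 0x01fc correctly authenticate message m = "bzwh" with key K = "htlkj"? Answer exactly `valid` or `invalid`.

valid

Key "htlkj" = 68 74 6c 6b 6a is 5 bytes ≤ B = 6; zero-pad to 6 bytes: K' = 68 74 6c 6b 6a 00.
K' ⊕ ipad = 5e 42 5a 5d 5c 36; K' ⊕ opad = 34 28 30 37 36 5c.
Inner hash: sum = 94+66+90+93+92+54+98+122+119+104 = 932 → 03 a4.
Outer hash (recomputed tag): sum = 52+40+48+55+54+92+3+164 = 508 → 01 fc.
Recomputed tag = 01fc; claimed = 01fc → match.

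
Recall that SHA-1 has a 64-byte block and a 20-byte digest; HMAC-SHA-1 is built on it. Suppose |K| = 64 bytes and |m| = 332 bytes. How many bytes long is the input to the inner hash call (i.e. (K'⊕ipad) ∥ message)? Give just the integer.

Key is 64 ≤ 64 bytes, zero-padded: |K'| = 64.
Inner input = (K'⊕ipad) ∥ m → 64 + 332 = 396 bytes.

396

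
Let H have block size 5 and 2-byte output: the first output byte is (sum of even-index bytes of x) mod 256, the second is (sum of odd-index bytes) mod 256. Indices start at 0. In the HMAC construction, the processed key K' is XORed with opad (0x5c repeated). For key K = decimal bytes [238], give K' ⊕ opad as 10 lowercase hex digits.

b25c5c5c5c

Key decimal bytes [238] = ee is 1 byte ≤ B = 5; zero-pad to 5 bytes: K' = ee 00 00 00 00.
XOR each byte with 0x5c: ee⊕5c=b2, 00⊕5c=5c, 00⊕5c=5c, 00⊕5c=5c, 00⊕5c=5c.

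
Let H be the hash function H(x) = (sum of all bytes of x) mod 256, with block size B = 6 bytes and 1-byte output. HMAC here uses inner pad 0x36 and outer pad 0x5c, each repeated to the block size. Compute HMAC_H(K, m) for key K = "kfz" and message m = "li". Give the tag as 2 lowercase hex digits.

Key "kfz" = 6b 66 7a is 3 bytes ≤ B = 6; zero-pad to 6 bytes: K' = 6b 66 7a 00 00 00.
K' ⊕ ipad = 5d 50 4c 36 36 36.  K' ⊕ opad = 37 3a 26 5c 5c 5c.
Inner input = (K'⊕ipad) ∥ m = 5d 50 4c 36 36 36 ∥ 6c 69.
Inner hash: sum = 93+80+76+54+54+54+108+105 = 624; mod 256 = 112 → 70.
Outer input = (K'⊕opad) ∥ inner = 37 3a 26 5c 5c 5c ∥ 70.
Outer hash (tag): sum = 55+58+38+92+92+92+112 = 539; mod 256 = 27 → 1b.

1b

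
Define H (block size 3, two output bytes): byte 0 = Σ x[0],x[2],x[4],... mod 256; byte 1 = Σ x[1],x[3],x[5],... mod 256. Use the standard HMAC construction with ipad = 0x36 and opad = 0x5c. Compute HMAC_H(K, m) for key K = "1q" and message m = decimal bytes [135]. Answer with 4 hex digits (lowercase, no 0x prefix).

Key "1q" = 31 71 is 2 bytes ≤ B = 3; zero-pad to 3 bytes: K' = 31 71 00.
K' ⊕ ipad = 07 47 36.  K' ⊕ opad = 6d 2d 5c.
Inner input = (K'⊕ipad) ∥ m = 07 47 36 ∥ 87.
Inner hash: even-index sum = 61 mod 256 = 61; odd-index sum = 206 mod 256 = 206 → 3d ce.
Outer input = (K'⊕opad) ∥ inner = 6d 2d 5c ∥ 3d ce.
Outer hash (tag): even-index sum = 407 mod 256 = 151; odd-index sum = 106 mod 256 = 106 → 97 6a.

976a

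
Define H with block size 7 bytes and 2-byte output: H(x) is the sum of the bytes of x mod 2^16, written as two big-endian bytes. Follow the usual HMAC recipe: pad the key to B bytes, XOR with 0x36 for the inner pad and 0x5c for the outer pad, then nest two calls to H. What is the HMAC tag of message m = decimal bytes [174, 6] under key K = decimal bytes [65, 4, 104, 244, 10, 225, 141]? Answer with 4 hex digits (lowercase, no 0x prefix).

0384

Key decimal bytes [65, 4, 104, 244, 10, 225, 141] = 41 04 68 f4 0a e1 8d is exactly B = 7 bytes: K' = 41 04 68 f4 0a e1 8d.
K' ⊕ ipad = 77 32 5e c2 3c d7 bb.  K' ⊕ opad = 1d 58 34 a8 56 bd d1.
Inner input = (K'⊕ipad) ∥ m = 77 32 5e c2 3c d7 bb ∥ ae 06.
Inner hash: sum = 119+50+94+194+60+215+187+174+6 = 1099 → 04 4b.
Outer input = (K'⊕opad) ∥ inner = 1d 58 34 a8 56 bd d1 ∥ 04 4b.
Outer hash (tag): sum = 29+88+52+168+86+189+209+4+75 = 900 → 03 84.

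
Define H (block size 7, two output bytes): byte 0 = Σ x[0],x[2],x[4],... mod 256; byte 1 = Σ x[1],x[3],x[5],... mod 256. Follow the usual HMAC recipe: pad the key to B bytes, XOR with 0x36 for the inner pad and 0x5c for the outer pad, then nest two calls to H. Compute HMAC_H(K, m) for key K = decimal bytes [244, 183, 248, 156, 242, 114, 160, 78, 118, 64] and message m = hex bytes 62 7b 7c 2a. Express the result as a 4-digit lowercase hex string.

Key decimal bytes [244, 183, 248, 156, 242, 114, 160, 78, 118, 64] = f4 b7 f8 9c f2 72 a0 4e 76 40 is 10 bytes > B = 7, so hash it first: H(key) = f4 53, then zero-pad to 7 bytes: K' = f4 53 00 00 00 00 00.
K' ⊕ ipad = c2 65 36 36 36 36 36.  K' ⊕ opad = a8 0f 5c 5c 5c 5c 5c.
Inner input = (K'⊕ipad) ∥ m = c2 65 36 36 36 36 36 ∥ 62 7b 7c 2a.
Inner hash: even-index sum = 521 mod 256 = 9; odd-index sum = 431 mod 256 = 175 → 09 af.
Outer input = (K'⊕opad) ∥ inner = a8 0f 5c 5c 5c 5c 5c ∥ 09 af.
Outer hash (tag): even-index sum = 619 mod 256 = 107; odd-index sum = 208 mod 256 = 208 → 6b d0.

6bd0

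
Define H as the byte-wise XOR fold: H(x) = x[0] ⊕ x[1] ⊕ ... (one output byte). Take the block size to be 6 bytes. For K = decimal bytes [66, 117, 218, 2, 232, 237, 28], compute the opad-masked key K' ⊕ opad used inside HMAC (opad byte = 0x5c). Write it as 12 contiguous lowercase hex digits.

Key decimal bytes [66, 117, 218, 2, 232, 237, 28] = 42 75 da 02 e8 ed 1c is 7 bytes > B = 6, so hash it first: H(key) = f6, then zero-pad to 6 bytes: K' = f6 00 00 00 00 00.
XOR each byte with 0x5c: f6⊕5c=aa, 00⊕5c=5c, 00⊕5c=5c, 00⊕5c=5c, 00⊕5c=5c, 00⊕5c=5c.

aa5c5c5c5c5c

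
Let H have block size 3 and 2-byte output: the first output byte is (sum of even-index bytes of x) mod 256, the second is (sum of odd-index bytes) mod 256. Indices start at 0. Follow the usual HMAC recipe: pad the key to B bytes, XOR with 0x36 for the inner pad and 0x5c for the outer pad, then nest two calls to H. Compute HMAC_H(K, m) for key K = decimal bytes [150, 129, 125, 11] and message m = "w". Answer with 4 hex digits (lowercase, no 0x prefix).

dc2b

Key decimal bytes [150, 129, 125, 11] = 96 81 7d 0b is 4 bytes > B = 3, so hash it first: H(key) = 13 8c, then zero-pad to 3 bytes: K' = 13 8c 00.
K' ⊕ ipad = 25 ba 36.  K' ⊕ opad = 4f d0 5c.
Inner input = (K'⊕ipad) ∥ m = 25 ba 36 ∥ 77.
Inner hash: even-index sum = 91 mod 256 = 91; odd-index sum = 305 mod 256 = 49 → 5b 31.
Outer input = (K'⊕opad) ∥ inner = 4f d0 5c ∥ 5b 31.
Outer hash (tag): even-index sum = 220 mod 256 = 220; odd-index sum = 299 mod 256 = 43 → dc 2b.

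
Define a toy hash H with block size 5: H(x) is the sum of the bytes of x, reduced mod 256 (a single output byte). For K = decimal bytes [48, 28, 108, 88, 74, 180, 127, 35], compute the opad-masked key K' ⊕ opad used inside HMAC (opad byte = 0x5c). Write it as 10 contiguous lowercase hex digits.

ec5c5c5c5c

Key decimal bytes [48, 28, 108, 88, 74, 180, 127, 35] = 30 1c 6c 58 4a b4 7f 23 is 8 bytes > B = 5, so hash it first: H(key) = b0, then zero-pad to 5 bytes: K' = b0 00 00 00 00.
XOR each byte with 0x5c: b0⊕5c=ec, 00⊕5c=5c, 00⊕5c=5c, 00⊕5c=5c, 00⊕5c=5c.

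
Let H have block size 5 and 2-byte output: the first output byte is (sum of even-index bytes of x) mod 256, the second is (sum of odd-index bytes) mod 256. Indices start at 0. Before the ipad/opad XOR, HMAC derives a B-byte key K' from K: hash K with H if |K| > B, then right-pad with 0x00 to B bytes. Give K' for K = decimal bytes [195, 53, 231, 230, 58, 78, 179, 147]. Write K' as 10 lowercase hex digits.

97fc000000

|K| = 8 > B = 5, so first hash the key.
H(K): even-index sum = 663 mod 256 = 151; odd-index sum = 508 mod 256 = 252 → 97 fc.
Zero-pad H(K) = 97 fc to 5 bytes: K' = 97 fc 00 00 00.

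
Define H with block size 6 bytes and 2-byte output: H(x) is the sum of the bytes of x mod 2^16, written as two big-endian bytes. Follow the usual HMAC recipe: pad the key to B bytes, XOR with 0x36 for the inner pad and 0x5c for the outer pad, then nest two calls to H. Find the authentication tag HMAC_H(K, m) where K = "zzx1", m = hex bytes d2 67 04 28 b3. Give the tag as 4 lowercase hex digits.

Key "zzx1" = 7a 7a 78 31 is 4 bytes ≤ B = 6; zero-pad to 6 bytes: K' = 7a 7a 78 31 00 00.
K' ⊕ ipad = 4c 4c 4e 07 36 36.  K' ⊕ opad = 26 26 24 6d 5c 5c.
Inner input = (K'⊕ipad) ∥ m = 4c 4c 4e 07 36 36 ∥ d2 67 04 28 b3.
Inner hash: sum = 76+76+78+7+54+54+210+103+4+40+179 = 881 → 03 71.
Outer input = (K'⊕opad) ∥ inner = 26 26 24 6d 5c 5c ∥ 03 71.
Outer hash (tag): sum = 38+38+36+109+92+92+3+113 = 521 → 02 09.

0209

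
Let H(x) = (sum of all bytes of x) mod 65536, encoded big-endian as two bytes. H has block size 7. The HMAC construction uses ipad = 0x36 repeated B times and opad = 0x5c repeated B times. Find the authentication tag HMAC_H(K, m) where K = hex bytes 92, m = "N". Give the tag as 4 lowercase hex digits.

032e

Key hex bytes 92 is 1 byte ≤ B = 7; zero-pad to 7 bytes: K' = 92 00 00 00 00 00 00.
K' ⊕ ipad = a4 36 36 36 36 36 36.  K' ⊕ opad = ce 5c 5c 5c 5c 5c 5c.
Inner input = (K'⊕ipad) ∥ m = a4 36 36 36 36 36 36 ∥ 4e.
Inner hash: sum = 164+54+54+54+54+54+54+78 = 566 → 02 36.
Outer input = (K'⊕opad) ∥ inner = ce 5c 5c 5c 5c 5c 5c ∥ 02 36.
Outer hash (tag): sum = 206+92+92+92+92+92+92+2+54 = 814 → 03 2e.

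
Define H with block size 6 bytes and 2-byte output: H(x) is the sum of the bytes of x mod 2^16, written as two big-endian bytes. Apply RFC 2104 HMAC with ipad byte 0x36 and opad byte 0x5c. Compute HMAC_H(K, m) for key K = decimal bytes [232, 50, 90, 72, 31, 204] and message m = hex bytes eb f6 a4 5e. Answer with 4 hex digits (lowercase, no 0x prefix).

Key decimal bytes [232, 50, 90, 72, 31, 204] = e8 32 5a 48 1f cc is exactly B = 6 bytes: K' = e8 32 5a 48 1f cc.
K' ⊕ ipad = de 04 6c 7e 29 fa.  K' ⊕ opad = b4 6e 06 14 43 90.
Inner input = (K'⊕ipad) ∥ m = de 04 6c 7e 29 fa ∥ eb f6 a4 5e.
Inner hash: sum = 222+4+108+126+41+250+235+246+164+94 = 1490 → 05 d2.
Outer input = (K'⊕opad) ∥ inner = b4 6e 06 14 43 90 ∥ 05 d2.
Outer hash (tag): sum = 180+110+6+20+67+144+5+210 = 742 → 02 e6.

02e6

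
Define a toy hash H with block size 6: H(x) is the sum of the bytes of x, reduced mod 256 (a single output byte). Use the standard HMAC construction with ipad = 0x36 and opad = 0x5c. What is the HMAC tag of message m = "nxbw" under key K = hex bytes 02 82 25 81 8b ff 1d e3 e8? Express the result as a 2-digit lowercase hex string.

Key hex bytes 02 82 25 81 8b ff 1d e3 e8 is 9 bytes > B = 6, so hash it first: H(key) = 9c, then zero-pad to 6 bytes: K' = 9c 00 00 00 00 00.
K' ⊕ ipad = aa 36 36 36 36 36.  K' ⊕ opad = c0 5c 5c 5c 5c 5c.
Inner input = (K'⊕ipad) ∥ m = aa 36 36 36 36 36 ∥ 6e 78 62 77.
Inner hash: sum = 170+54+54+54+54+54+110+120+98+119 = 887; mod 256 = 119 → 77.
Outer input = (K'⊕opad) ∥ inner = c0 5c 5c 5c 5c 5c ∥ 77.
Outer hash (tag): sum = 192+92+92+92+92+92+119 = 771; mod 256 = 3 → 03.

03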